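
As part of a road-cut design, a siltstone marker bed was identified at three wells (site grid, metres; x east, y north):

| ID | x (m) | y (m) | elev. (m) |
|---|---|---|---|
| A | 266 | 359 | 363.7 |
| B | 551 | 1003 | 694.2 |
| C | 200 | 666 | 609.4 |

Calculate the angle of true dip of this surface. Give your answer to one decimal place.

Two edge vectors: A→B = (285, 644, 330.5), A→C = (-66, 307, 245.7).
Normal n = (A→B) × (A→C) = (56767.3, -91837.5, 129999).
So ∂z/∂x = −n_x/n_z = −0.43667 and ∂z/∂y = −n_y/n_z = 0.70645.
Gradient magnitude |∇z| = √(a² + b²) = √(0.19068 + 0.49907) = 0.83051.
True dip = arctan(0.83051) = 39.7°, dipping toward SSE (azimuth ≈ 148°).

39.7°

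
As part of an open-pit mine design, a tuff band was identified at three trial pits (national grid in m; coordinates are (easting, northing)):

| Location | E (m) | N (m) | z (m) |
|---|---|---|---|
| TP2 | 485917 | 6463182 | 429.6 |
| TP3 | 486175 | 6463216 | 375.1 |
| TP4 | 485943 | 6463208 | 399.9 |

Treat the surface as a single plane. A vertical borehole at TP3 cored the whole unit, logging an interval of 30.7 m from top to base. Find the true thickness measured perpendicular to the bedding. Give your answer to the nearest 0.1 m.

20.9 m

Let the plane be z = a·E + b·N + c.
TP3−TP2: 258a + 34b = −54.5;  TP4−TP2: 26a + 26b = −29.7.
Solving gives a = −0.06992, b = −1.07239.
|∇z| = √(a²+b²) = 1.07467, so dip δ = arctan(1.07467) = 47.06°.
True thickness = vertical thickness × cos δ = 30.7 × cos 47.06° = 20.9 m.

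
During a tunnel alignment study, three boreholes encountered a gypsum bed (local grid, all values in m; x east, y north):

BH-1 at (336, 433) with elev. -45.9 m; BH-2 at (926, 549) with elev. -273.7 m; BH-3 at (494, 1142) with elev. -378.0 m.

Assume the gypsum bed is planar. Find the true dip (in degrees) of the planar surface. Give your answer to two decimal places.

Let the plane be z = a·x + b·y + c.
BH-2−BH-1: 590a + 116b = −227.8;  BH-3−BH-1: 158a + 709b = −332.1.
Solving gives a = −0.30748, b = −0.39988.
Gradient magnitude |∇z| = √(a² + b²) = √(0.09454 + 0.15991) = 0.50443.
True dip = arctan(0.50443) = 26.77°, dipping toward NE (azimuth ≈ 038°).

26.77°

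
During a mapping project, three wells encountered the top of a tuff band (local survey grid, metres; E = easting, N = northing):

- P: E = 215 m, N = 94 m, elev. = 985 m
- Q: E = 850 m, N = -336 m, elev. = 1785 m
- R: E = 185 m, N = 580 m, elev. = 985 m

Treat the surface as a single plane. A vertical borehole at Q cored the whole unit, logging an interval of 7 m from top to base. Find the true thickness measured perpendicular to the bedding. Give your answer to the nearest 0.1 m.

4.2 m

Two edge vectors: P→Q = (635, -430, 800), P→R = (-30, 486, 0).
Normal n = (P→Q) × (P→R) = (-388800, -24000, 295710).
So ∂z/∂E = −n_x/n_z = 1.31480 and ∂z/∂N = −n_y/n_z = 0.08116.
|∇z| = √(a²+b²) = 1.31730, so dip δ = arctan(1.31730) = 52.80°.
True thickness = vertical thickness × cos δ = 7 × cos 52.80° = 4.2 m.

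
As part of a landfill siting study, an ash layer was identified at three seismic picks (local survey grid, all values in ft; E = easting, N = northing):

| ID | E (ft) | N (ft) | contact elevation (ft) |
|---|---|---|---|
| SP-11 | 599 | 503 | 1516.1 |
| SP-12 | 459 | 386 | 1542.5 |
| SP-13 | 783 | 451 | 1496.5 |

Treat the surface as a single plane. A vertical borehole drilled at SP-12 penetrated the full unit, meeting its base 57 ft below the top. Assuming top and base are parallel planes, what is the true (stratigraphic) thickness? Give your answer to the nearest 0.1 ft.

Two edge vectors: SP-11→SP-12 = (-140, -117, 26.4), SP-11→SP-13 = (184, -52, -19.6).
Normal n = (SP-11→SP-12) × (SP-11→SP-13) = (3666, 2113.6, 28808).
So ∂z/∂E = −n_x/n_z = −0.12726 and ∂z/∂N = −n_y/n_z = −0.07337.
|∇z| = √(a²+b²) = 0.14689, so dip δ = arctan(0.14689) = 8.36°.
True thickness = vertical thickness × cos δ = 57 × cos 8.36° = 56.4 ft.

56.4 ft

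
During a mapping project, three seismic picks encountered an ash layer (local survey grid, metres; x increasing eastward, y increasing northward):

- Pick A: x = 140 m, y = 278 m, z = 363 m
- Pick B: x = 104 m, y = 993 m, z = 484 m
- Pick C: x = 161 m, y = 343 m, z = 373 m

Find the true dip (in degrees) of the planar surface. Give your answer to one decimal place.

9.8°

Two edge vectors: Pick A→Pick B = (-36, 715, 121), Pick A→Pick C = (21, 65, 10).
Normal n = (Pick A→Pick B) × (Pick A→Pick C) = (-715, 2901, -17355).
So ∂z/∂x = −n_x/n_z = −0.04120 and ∂z/∂y = −n_y/n_z = 0.16716.
Gradient magnitude |∇z| = √(a² + b²) = √(0.00170 + 0.02794) = 0.17216.
True dip = arctan(0.17216) = 9.8°, dipping toward SSE (azimuth ≈ 166°).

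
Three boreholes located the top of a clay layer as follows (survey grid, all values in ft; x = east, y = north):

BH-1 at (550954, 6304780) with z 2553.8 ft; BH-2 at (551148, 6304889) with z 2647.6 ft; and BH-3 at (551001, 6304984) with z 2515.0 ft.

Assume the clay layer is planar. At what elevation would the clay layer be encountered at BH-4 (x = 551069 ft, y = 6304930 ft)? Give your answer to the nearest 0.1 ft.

Let the plane be z = a·x + b·y + c.
BH-2−BH-1: 194a + 109b = 93.8;  BH-3−BH-1: 47a + 204b = −38.8.
Solving gives a = 0.678152846, b = −0.346437175.
Then c = 2553.8 − a·550954 − b·6304780 = 1813132.95.
At (551069, 6304930): z = 373709.0 − 2184262.1 + 1813132.95 = 2579.8 ft.

2579.8 ft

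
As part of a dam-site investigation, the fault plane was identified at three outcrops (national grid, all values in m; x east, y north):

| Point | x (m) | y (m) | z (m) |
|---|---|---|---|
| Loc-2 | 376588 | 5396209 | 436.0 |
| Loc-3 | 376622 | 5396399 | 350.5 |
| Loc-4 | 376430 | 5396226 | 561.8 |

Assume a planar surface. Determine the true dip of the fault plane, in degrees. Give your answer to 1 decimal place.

Two edge vectors: Loc-2→Loc-3 = (34, 190, -85.5), Loc-2→Loc-4 = (-158, 17, 125.8).
Normal n = (Loc-2→Loc-3) × (Loc-2→Loc-4) = (25355.5, 9231.8, 30598).
So ∂z/∂x = −n_x/n_z = −0.82867 and ∂z/∂y = −n_y/n_z = −0.30171.
Gradient magnitude |∇z| = √(a² + b²) = √(0.68669 + 0.09103) = 0.88188.
True dip = arctan(0.88188) = 41.4°, dipping toward ENE (azimuth ≈ 070°).

41.4°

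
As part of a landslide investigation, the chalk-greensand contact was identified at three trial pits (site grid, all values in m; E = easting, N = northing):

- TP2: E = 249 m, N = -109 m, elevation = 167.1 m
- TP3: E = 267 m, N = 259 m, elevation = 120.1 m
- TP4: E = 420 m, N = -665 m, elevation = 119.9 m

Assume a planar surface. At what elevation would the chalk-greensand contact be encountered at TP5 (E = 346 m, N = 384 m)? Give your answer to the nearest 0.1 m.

60.7 m

Let the plane be z = a·E + b·N + c.
TP3−TP2: 18a + 368b = −47;  TP4−TP2: 171a − 556b = −47.2.
Solving gives a = −0.59644, b = −0.09854.
Then c = 167.1 − a·249 − b·-109 = 304.87.
At (346, 384): z = −206.4 − 37.8 + 304.87 = 60.7 m.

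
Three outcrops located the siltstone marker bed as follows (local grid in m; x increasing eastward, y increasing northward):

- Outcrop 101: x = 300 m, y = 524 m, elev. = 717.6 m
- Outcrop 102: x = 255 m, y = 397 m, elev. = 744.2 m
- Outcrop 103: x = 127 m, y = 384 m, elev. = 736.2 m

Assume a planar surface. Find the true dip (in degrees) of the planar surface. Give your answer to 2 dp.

14.33°

Two edge vectors: Outcrop 101→Outcrop 102 = (-45, -127, 26.6), Outcrop 101→Outcrop 103 = (-173, -140, 18.6).
Normal n = (Outcrop 101→Outcrop 102) × (Outcrop 101→Outcrop 103) = (1361.8, -3764.8, -15671).
So ∂z/∂x = −n_x/n_z = 0.08690 and ∂z/∂y = −n_y/n_z = −0.24024.
Gradient magnitude |∇z| = √(a² + b²) = √(0.00755 + 0.05772) = 0.25547.
True dip = arctan(0.25547) = 14.33°, dipping toward NNW (azimuth ≈ 340°).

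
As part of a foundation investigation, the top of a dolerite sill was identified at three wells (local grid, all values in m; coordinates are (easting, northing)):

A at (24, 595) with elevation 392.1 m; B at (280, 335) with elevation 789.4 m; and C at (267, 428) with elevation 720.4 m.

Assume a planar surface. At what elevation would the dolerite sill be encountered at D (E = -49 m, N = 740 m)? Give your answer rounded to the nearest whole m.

Two edge vectors: A→B = (256, -260, 397.3), A→C = (243, -167, 328.3).
Normal n = (A→B) × (A→C) = (-19008.9, 12499.1, 20428).
So ∂z/∂E = −n_x/n_z = 0.93053 and ∂z/∂N = −n_y/n_z = −0.61186.
Intercept c from A: 392.1 − 22.33 + 364.06 = 733.82.
At (-49, 740): z = −45.6 − 452.8 + 733.82 = 235.5 m.

235 m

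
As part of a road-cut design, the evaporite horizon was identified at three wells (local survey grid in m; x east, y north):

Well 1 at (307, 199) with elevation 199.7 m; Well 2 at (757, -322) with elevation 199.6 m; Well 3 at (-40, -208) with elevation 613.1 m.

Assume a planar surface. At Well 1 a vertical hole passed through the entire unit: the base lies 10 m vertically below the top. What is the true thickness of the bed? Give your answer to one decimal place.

Two edge vectors: Well 1→Well 2 = (450, -521, -0.1), Well 1→Well 3 = (-347, -407, 413.4).
Normal n = (Well 1→Well 2) × (Well 1→Well 3) = (-215422.1, -185995.3, -363937).
So ∂z/∂x = −n_x/n_z = −0.59192 and ∂z/∂y = −n_y/n_z = −0.51106.
|∇z| = √(a²+b²) = 0.78202, so dip δ = arctan(0.78202) = 38.03°.
True thickness = vertical thickness × cos δ = 10 × cos 38.03° = 7.9 m.

7.9 m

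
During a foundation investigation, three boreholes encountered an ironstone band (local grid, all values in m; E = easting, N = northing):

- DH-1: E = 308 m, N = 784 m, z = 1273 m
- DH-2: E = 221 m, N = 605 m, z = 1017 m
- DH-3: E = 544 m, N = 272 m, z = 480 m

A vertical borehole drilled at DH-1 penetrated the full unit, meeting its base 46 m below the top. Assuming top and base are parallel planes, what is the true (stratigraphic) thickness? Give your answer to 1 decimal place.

Let the plane be z = a·E + b·N + c.
DH-2−DH-1: −87a − 179b = −256;  DH-3−DH-1: 236a − 512b = −793.
Solving gives a = −0.12531, b = 1.49107.
|∇z| = √(a²+b²) = 1.49633, so dip δ = arctan(1.49633) = 56.25°.
True thickness = vertical thickness × cos δ = 46 × cos 56.25° = 25.6 m.

25.6 m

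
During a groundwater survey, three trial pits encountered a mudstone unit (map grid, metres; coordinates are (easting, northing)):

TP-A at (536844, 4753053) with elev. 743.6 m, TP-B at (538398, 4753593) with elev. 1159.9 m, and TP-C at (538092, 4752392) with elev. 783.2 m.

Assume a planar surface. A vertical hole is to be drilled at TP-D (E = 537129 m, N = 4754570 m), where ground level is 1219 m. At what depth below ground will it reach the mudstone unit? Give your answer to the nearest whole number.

17 m

Two edge vectors: TP-A→TP-B = (1554, 540, 416.3), TP-A→TP-C = (1248, -661, 39.6).
Normal n = (TP-A→TP-B) × (TP-A→TP-C) = (296558.3, 458004, -1701114).
So ∂z/∂E = −n_x/n_z = 0.17433182 and ∂z/∂N = −n_y/n_z = 0.26923769.
Intercept c from TP-A: 743.6 − 93588.99 − 1279701.00 = −1372546.39.
At (537129, 4754570): z_contact = 93638.7 + 1280109.4 − 1372546.39 = 1201.7 m.
Depth below ground = 1219 − 1201.7 = 17 m.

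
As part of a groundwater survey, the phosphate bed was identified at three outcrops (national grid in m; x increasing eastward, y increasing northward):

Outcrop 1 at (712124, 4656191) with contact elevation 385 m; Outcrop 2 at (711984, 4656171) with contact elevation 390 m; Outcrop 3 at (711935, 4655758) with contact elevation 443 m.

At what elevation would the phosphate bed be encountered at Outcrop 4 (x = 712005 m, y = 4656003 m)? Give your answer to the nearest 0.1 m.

410.8 m

Two edge vectors: Outcrop 1→Outcrop 2 = (-140, -20, 5), Outcrop 1→Outcrop 3 = (-189, -433, 58).
Normal n = (Outcrop 1→Outcrop 2) × (Outcrop 1→Outcrop 3) = (1005, 7175, 56840).
So ∂z/∂x = −n_x/n_z = −0.017681210 and ∂z/∂y = −n_y/n_z = −0.126231527.
Intercept c from Outcrop 1: 385 + 12591.21 + 587758.10 = 600734.31.
At (712005, 4656003): z = −12589.1 − 587734.4 + 600734.31 = 410.8 m.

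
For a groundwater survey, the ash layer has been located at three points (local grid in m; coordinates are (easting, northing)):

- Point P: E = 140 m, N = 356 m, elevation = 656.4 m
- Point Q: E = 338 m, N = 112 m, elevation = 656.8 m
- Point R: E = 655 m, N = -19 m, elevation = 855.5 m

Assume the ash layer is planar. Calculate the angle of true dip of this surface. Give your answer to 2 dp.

50.48°

Let the plane be z = a·E + b·N + c.
Point Q−Point P: 198a − 244b = 0.4;  Point R−Point P: 515a − 375b = 199.1.
Solving gives a = 0.94204, b = 0.76280.
Gradient magnitude |∇z| = √(a² + b²) = √(0.88744 + 0.58187) = 1.21215.
True dip = arctan(1.21215) = 50.48°, dipping toward SW (azimuth ≈ 231°).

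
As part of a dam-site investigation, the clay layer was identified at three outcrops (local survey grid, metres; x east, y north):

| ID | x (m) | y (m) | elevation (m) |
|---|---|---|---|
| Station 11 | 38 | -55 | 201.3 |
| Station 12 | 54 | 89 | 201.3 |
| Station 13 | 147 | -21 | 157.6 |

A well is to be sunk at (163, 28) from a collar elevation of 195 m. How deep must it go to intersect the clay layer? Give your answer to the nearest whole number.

Two edge vectors: Station 11→Station 12 = (16, 144, 0), Station 11→Station 13 = (109, 34, -43.7).
Normal n = (Station 11→Station 12) × (Station 11→Station 13) = (-6292.8, 699.2, -15152).
So ∂z/∂x = −n_x/n_z = −0.41531 and ∂z/∂y = −n_y/n_z = 0.04615.
Intercept c from Station 11: 201.3 + 15.78 + 2.54 = 219.62.
At (163, 28): z_contact = −67.7 + 1.3 + 219.62 = 153.2 m.
Depth below ground = 195 − 153.2 = 42 m.

42 m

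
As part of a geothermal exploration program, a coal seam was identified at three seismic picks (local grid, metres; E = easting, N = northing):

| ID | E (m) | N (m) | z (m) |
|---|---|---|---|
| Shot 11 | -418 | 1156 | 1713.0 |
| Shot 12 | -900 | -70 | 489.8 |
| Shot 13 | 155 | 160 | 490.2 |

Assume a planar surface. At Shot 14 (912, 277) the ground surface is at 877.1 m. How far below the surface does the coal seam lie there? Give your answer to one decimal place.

Let the plane be z = a·E + b·N + c.
Shot 12−Shot 11: −482a − 1226b = −1223.2;  Shot 13−Shot 11: 573a − 996b = −1222.8.
Solving gives a = −0.237488, b = 1.091084.
Then c = 1713 − a·-418 − b·1156 = 352.44.
At (912, 277): z_contact = −216.59 + 302.23 + 352.44 = 438.08 m.
Depth below ground = 877.1 − 438.08 = 439.0 m.

439.0 m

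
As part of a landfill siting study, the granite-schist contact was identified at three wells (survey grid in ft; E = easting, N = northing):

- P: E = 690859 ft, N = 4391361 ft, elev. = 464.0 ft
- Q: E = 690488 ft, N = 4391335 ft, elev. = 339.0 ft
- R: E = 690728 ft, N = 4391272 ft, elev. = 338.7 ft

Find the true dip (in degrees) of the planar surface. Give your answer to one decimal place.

Let the plane be z = a·E + b·N + c.
Q−P: −371a − 26b = −125;  R−P: −131a − 89b = −125.3.
Solving gives a = 0.26567, b = 1.01683.
Gradient magnitude |∇z| = √(a² + b²) = √(0.07058 + 1.03394) = 1.05096.
True dip = arctan(1.05096) = 46.4°, dipping toward SSW (azimuth ≈ 195°).

46.4°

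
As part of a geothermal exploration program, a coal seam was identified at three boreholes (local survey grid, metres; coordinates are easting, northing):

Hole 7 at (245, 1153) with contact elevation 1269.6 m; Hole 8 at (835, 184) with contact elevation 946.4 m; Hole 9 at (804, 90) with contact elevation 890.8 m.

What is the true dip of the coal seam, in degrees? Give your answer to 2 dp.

29.74°

Let the plane be z = a·easting + b·northing + c.
Hole 8−Hole 7: 590a − 969b = −323.2;  Hole 9−Hole 7: 559a − 1063b = −378.8.
Solving gives a = 0.27481, b = 0.50086.
Gradient magnitude |∇z| = √(a² + b²) = √(0.07552 + 0.25086) = 0.57130.
True dip = arctan(0.57130) = 29.74°, dipping toward SSW (azimuth ≈ 209°).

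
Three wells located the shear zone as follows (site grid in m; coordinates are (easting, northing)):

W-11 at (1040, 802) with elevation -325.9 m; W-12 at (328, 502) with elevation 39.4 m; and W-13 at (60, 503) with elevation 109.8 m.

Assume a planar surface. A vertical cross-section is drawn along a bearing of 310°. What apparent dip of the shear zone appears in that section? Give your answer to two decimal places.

Two edge vectors: W-11→W-12 = (-712, -300, 365.3), W-11→W-13 = (-980, -299, 435.7).
Normal n = (W-11→W-12) × (W-11→W-13) = (-21485.3, -47775.6, -81112).
So ∂z/∂E = −n_x/n_z = −0.26488 and ∂z/∂N = −n_y/n_z = −0.58901.
Unit vector along 310° is (sin 310°, cos 310°) = (-0.7660, 0.6428).
Slope in that direction = a·(-0.7660) + b·(0.6428) = −0.17569.
Apparent dip = arctan|0.17569| = 9.96° (true dip is 32.9°, so apparent ≤ true as expected).

9.96°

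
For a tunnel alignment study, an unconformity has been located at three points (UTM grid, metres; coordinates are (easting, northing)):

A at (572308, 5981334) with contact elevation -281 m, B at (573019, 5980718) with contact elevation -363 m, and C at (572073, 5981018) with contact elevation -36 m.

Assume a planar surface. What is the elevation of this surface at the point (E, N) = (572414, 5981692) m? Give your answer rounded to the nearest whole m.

-482 m

Let the plane be z = a·E + b·N + c.
B−A: 711a − 616b = −82;  C−A: −235a − 316b = 245.
Solving gives a = −0.47865395, b = −0.41935545.
Then c = -281 − a·572308 − b·5981334 = 2781961.49.
At (572414, 5981692): z = −273988.2 − 2508455.1 + 2781961.49 = -481.9 m.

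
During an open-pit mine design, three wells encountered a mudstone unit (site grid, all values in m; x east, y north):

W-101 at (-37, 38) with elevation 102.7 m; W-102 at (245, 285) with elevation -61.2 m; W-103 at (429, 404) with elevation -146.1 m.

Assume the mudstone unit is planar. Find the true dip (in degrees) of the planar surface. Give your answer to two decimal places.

Let the plane be z = a·x + b·y + c.
W-102−W-101: 282a + 247b = −163.9;  W-103−W-101: 466a + 366b = −248.8.
Solving gives a = −0.12331, b = −0.52278.
Gradient magnitude |∇z| = √(a² + b²) = √(0.01521 + 0.27329) = 0.53712.
True dip = arctan(0.53712) = 28.24°, dipping toward NNE (azimuth ≈ 013°).

28.24°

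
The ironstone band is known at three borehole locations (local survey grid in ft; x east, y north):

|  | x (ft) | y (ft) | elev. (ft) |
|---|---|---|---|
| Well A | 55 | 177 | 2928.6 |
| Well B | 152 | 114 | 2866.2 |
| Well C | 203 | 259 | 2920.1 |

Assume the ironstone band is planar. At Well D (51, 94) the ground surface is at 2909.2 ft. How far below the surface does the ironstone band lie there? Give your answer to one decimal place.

Two edge vectors: Well A→Well B = (97, -63, -62.4), Well A→Well C = (148, 82, -8.5).
Normal n = (Well A→Well B) × (Well A→Well C) = (5652.3, -8410.7, 17278).
So ∂z/∂x = −n_x/n_z = −0.32714 and ∂z/∂y = −n_y/n_z = 0.48679.
Intercept c from Well A: 2928.6 + 17.99 − 86.16 = 2860.43.
At (51, 94): z_contact = −16.68 + 45.76 + 2860.43 = 2889.51 ft.
Depth below ground = 2909.2 − 2889.51 = 19.7 ft.

19.7 ft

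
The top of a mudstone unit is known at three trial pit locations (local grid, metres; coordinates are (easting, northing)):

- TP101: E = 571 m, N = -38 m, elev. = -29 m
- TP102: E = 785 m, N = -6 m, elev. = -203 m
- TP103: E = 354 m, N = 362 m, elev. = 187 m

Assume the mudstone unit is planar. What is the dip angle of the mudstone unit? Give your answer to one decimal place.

39.8°

Two edge vectors: TP101→TP102 = (214, 32, -174), TP101→TP103 = (-217, 400, 216).
Normal n = (TP101→TP102) × (TP101→TP103) = (76512, -8466, 92544).
So ∂z/∂E = −n_x/n_z = −0.82676 and ∂z/∂N = −n_y/n_z = 0.09148.
Gradient magnitude |∇z| = √(a² + b²) = √(0.68354 + 0.00837) = 0.83181.
True dip = arctan(0.83181) = 39.8°, dipping toward E (azimuth ≈ 096°).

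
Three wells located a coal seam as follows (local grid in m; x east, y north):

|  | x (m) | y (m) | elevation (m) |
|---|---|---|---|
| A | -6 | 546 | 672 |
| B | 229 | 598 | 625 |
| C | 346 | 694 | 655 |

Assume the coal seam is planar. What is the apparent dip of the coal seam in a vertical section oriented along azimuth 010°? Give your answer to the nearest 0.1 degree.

34.5°

Two edge vectors: A→B = (235, 52, -47), A→C = (352, 148, -17).
Normal n = (A→B) × (A→C) = (6072, -12549, 16476).
So ∂z/∂x = −n_x/n_z = −0.36854 and ∂z/∂y = −n_y/n_z = 0.76165.
Unit vector along 010° is (sin 10°, cos 10°) = (0.1736, 0.9848).
Slope in that direction = a·(0.1736) + b·(0.9848) = 0.68609.
Apparent dip = arctan|0.68609| = 34.5° (true dip is 40.2°, so apparent ≤ true as expected).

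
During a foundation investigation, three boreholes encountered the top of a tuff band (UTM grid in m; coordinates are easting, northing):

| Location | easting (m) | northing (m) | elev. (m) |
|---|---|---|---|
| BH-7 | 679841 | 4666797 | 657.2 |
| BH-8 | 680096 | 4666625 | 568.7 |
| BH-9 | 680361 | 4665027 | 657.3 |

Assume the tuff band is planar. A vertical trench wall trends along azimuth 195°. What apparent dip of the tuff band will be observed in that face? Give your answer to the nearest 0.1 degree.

Two edge vectors: BH-7→BH-8 = (255, -172, -88.5), BH-7→BH-9 = (520, -1770, 0.1).
Normal n = (BH-7→BH-8) × (BH-7→BH-9) = (-156662.2, -46045.5, -361910).
So ∂z/∂easting = −n_x/n_z = −0.43288 and ∂z/∂northing = −n_y/n_z = −0.12723.
Unit vector along 195° is (sin 195°, cos 195°) = (-0.2588, -0.9659).
Slope in that direction = a·(-0.2588) + b·(-0.9659) = 0.23493.
Apparent dip = arctan|0.23493| = 13.2° (true dip is 24.3°, so apparent ≤ true as expected).

13.2°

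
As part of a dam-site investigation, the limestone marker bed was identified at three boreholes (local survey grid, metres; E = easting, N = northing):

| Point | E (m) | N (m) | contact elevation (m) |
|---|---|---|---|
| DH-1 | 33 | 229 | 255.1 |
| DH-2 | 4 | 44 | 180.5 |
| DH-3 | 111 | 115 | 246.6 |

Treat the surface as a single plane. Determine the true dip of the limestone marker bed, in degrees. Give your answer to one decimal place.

Let the plane be z = a·E + b·N + c.
DH-2−DH-1: −29a − 185b = −74.6;  DH-3−DH-1: 78a − 114b = −8.5.
Solving gives a = 0.39084, b = 0.34198.
Gradient magnitude |∇z| = √(a² + b²) = √(0.15275 + 0.11695) = 0.51933.
True dip = arctan(0.51933) = 27.4°, dipping toward SW (azimuth ≈ 229°).

27.4°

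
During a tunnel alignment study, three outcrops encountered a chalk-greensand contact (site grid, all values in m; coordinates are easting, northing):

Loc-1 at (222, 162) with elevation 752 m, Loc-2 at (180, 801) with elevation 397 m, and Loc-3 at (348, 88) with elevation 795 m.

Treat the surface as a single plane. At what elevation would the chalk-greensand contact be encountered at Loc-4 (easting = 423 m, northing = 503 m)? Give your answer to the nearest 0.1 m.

566.0 m

Let the plane be z = a·easting + b·northing + c.
Loc-2−Loc-1: −42a + 639b = −355;  Loc-3−Loc-1: 126a − 74b = 43.
Solving gives a = 0.01559, b = −0.55453.
Then c = 752 − a·222 − b·162 = 838.37.
At (423, 503): z = 6.6 − 278.9 + 838.37 = 566.0 m.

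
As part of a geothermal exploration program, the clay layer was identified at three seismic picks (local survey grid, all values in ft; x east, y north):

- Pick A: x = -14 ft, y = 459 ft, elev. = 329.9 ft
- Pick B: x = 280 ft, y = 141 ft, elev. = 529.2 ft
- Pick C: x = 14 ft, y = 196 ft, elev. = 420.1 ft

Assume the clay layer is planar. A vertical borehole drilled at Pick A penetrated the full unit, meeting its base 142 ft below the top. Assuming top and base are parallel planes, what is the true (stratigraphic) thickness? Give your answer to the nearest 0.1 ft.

Let the plane be z = a·x + b·y + c.
Pick B−Pick A: 294a − 318b = 199.3;  Pick C−Pick A: 28a − 263b = 90.2.
Solving gives a = 0.34687, b = −0.30604.
|∇z| = √(a²+b²) = 0.46258, so dip δ = arctan(0.46258) = 24.82°.
True thickness = vertical thickness × cos δ = 142 × cos 24.82° = 128.9 ft.

128.9 ft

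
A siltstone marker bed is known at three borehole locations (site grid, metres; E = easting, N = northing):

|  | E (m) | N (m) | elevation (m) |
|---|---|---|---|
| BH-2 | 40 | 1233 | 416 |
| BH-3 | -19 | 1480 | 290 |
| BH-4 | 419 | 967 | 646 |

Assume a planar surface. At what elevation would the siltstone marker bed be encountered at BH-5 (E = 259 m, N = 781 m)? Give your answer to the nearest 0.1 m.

679.8 m

Let the plane be z = a·E + b·N + c.
BH-3−BH-2: −59a + 247b = −126;  BH-4−BH-2: 379a − 266b = 230.
Solving gives a = 0.298951, b = −0.438712.
Then c = 416 − a·40 − b·1233 = 944.97.
At (259, 781): z = 77.4 − 342.6 + 944.97 = 679.8 m.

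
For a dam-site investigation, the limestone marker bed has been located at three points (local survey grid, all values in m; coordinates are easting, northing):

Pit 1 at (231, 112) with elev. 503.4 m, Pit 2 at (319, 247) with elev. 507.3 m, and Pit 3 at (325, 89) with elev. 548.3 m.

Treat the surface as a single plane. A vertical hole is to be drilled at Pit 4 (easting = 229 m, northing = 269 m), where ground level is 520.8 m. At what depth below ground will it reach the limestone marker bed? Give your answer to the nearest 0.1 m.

Two edge vectors: Pit 1→Pit 2 = (88, 135, 3.9), Pit 1→Pit 3 = (94, -23, 44.9).
Normal n = (Pit 1→Pit 2) × (Pit 1→Pit 3) = (6151.2, -3584.6, -14714).
So ∂z/∂easting = −n_x/n_z = 0.41805 and ∂z/∂northing = −n_y/n_z = −0.24362.
Intercept c from Pit 1: 503.4 − 96.57 + 27.29 = 434.12.
At (229, 269): z_contact = 95.73 − 65.53 + 434.12 = 464.32 m.
Depth below ground = 520.8 − 464.32 = 56.5 m.

56.5 m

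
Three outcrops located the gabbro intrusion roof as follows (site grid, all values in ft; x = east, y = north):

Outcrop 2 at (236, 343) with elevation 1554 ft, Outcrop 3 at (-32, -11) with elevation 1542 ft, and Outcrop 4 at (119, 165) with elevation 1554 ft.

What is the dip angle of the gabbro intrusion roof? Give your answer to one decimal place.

Two edge vectors: Outcrop 2→Outcrop 3 = (-268, -354, -12), Outcrop 2→Outcrop 4 = (-117, -178, 0).
Normal n = (Outcrop 2→Outcrop 3) × (Outcrop 2→Outcrop 4) = (-2136, 1404, 6286).
So ∂z/∂x = −n_x/n_z = 0.33980 and ∂z/∂y = −n_y/n_z = −0.22335.
Gradient magnitude |∇z| = √(a² + b²) = √(0.11547 + 0.04989) = 0.40664.
True dip = arctan(0.40664) = 22.1°, dipping toward WNW (azimuth ≈ 303°).

22.1°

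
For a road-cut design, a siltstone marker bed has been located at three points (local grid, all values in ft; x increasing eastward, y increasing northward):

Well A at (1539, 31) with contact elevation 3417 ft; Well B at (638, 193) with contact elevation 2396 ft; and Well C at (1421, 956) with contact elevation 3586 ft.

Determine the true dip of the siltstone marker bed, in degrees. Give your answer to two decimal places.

51.10°

Let the plane be z = a·x + b·y + c.
Well B−Well A: −901a + 162b = −1021;  Well C−Well A: −118a + 925b = 169.
Solving gives a = 1.19341, b = 0.33494.
Gradient magnitude |∇z| = √(a² + b²) = √(1.42422 + 0.11219) = 1.23952.
True dip = arctan(1.23952) = 51.10°, dipping toward WSW (azimuth ≈ 254°).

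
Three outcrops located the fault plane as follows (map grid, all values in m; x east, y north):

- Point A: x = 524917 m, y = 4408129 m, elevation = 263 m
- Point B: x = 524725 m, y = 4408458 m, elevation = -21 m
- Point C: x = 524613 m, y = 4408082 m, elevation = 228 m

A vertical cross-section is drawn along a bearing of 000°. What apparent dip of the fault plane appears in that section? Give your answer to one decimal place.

Let the plane be z = a·x + b·y + c.
Point B−Point A: −192a + 329b = −284;  Point C−Point A: −304a − 47b = −35.
Solving gives a = 0.22802, b = −0.73015.
Unit vector along 000° is (sin 0°, cos 0°) = (0.0000, 1.0000).
Slope in that direction = a·(0.0000) + b·(1.0000) = −0.73015.
Apparent dip = arctan|0.73015| = 36.1° (true dip is 37.4°, so apparent ≤ true as expected).

36.1°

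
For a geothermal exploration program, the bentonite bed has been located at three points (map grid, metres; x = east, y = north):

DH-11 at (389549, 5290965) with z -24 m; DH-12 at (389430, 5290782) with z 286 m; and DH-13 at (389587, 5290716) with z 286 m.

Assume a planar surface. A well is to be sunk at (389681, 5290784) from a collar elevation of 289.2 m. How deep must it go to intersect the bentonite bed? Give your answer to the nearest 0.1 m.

Let the plane be z = a·x + b·y + c.
DH-12−DH-11: −119a − 183b = 310;  DH-13−DH-11: 38a − 249b = 310.
Solving gives a = −0.559245592, b = −1.330326637.
Then c = -24 − a·389549 − b·5290965 = 7256541.23.
At (389681, 5290784): z_contact = −217927.38 − 7038470.88 + 7256541.23 = 142.97 m.
Depth below ground = 289.2 − 142.97 = 146.2 m.

146.2 m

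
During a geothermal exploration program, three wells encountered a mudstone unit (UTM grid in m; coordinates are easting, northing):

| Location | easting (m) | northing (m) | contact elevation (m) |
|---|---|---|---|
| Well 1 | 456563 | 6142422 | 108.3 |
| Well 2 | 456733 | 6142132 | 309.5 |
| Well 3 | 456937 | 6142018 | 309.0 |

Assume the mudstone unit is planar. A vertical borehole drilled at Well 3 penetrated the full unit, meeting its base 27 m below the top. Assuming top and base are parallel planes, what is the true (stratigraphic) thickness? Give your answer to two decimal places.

Two edge vectors: Well 1→Well 2 = (170, -290, 201.2), Well 1→Well 3 = (374, -404, 200.7).
Normal n = (Well 1→Well 2) × (Well 1→Well 3) = (23081.8, 41129.8, 39780).
So ∂z/∂easting = −n_x/n_z = −0.58024 and ∂z/∂northing = −n_y/n_z = −1.03393.
|∇z| = √(a²+b²) = 1.18562, so dip δ = arctan(1.18562) = 49.85°.
True thickness = vertical thickness × cos δ = 27 × cos 49.85° = 17.41 m.

17.41 m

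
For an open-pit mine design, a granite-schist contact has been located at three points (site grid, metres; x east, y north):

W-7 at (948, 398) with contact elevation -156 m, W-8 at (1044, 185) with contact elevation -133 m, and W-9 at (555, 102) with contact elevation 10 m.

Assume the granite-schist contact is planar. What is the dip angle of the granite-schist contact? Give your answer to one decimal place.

18.7°

Let the plane be z = a·x + b·y + c.
W-8−W-7: 96a − 213b = 23;  W-9−W-7: −393a − 296b = 166.
Solving gives a = −0.25463, b = −0.22274.
Gradient magnitude |∇z| = √(a² + b²) = √(0.06483 + 0.04961) = 0.33830.
True dip = arctan(0.33830) = 18.7°, dipping toward NE (azimuth ≈ 049°).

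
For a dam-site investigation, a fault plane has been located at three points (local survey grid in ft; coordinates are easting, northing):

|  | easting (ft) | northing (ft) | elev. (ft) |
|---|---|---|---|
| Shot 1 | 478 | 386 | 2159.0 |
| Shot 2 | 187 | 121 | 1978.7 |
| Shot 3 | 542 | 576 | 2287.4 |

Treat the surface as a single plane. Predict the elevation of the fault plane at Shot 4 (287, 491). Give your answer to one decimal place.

2228.6 ft

Let the plane be z = a·easting + b·northing + c.
Shot 2−Shot 1: −291a − 265b = −180.3;  Shot 3−Shot 1: 64a + 190b = 128.4.
Solving gives a = 0.00603, b = 0.67376.
Then c = 2159 − a·478 − b·386 = 1896.05.
At (287, 491): z = 1.7 + 330.8 + 1896.05 = 2228.6 ft.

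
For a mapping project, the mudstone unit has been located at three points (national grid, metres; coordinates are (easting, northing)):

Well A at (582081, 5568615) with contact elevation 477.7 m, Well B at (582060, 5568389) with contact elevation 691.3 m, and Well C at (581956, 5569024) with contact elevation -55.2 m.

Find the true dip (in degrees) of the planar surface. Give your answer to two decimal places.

Two edge vectors: Well A→Well B = (-21, -226, 213.6), Well A→Well C = (-125, 409, -532.9).
Normal n = (Well A→Well B) × (Well A→Well C) = (33073, -37890.9, -36839).
So ∂z/∂E = −n_x/n_z = 0.89777 and ∂z/∂N = −n_y/n_z = −1.02855.
Gradient magnitude |∇z| = √(a² + b²) = √(0.80599 + 1.05792) = 1.36525.
True dip = arctan(1.36525) = 53.78°, dipping toward NW (azimuth ≈ 319°).

53.78°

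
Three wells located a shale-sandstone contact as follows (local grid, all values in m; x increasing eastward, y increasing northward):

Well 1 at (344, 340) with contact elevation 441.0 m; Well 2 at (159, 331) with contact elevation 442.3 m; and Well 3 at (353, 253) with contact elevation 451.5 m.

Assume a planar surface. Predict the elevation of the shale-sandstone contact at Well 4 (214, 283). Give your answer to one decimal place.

Let the plane be z = a·x + b·y + c.
Well 2−Well 1: −185a − 9b = 1.3;  Well 3−Well 1: 9a − 87b = 10.5.
Solving gives a = −0.00115, b = −0.12081.
Then c = 441 − a·344 − b·340 = 482.47.
At (214, 283): z = −0.2 − 34.2 + 482.47 = 448.0 m.

448.0 m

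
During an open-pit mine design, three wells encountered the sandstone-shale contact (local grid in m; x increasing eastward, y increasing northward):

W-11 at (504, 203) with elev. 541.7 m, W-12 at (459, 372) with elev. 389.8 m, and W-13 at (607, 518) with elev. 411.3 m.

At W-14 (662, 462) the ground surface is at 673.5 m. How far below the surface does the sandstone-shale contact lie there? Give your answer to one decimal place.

Let the plane be z = a·x + b·y + c.
W-12−W-11: −45a + 169b = −151.9;  W-13−W-11: 103a + 315b = −130.4.
Solving gives a = 0.81727, b = −0.68120.
Then c = 541.7 − a·504 − b·203 = 268.08.
At (662, 462): z_contact = 541.03 − 314.72 + 268.08 = 494.40 m.
Depth below ground = 673.5 − 494.40 = 179.1 m.

179.1 m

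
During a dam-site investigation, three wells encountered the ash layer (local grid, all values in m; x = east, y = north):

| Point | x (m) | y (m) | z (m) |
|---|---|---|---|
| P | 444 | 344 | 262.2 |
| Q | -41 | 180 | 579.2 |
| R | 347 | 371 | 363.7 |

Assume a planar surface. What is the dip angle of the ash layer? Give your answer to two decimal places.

Two edge vectors: P→Q = (-485, -164, 317), P→R = (-97, 27, 101.5).
Normal n = (P→Q) × (P→R) = (-25205, 18478.5, -29003).
So ∂z/∂x = −n_x/n_z = −0.86905 and ∂z/∂y = −n_y/n_z = 0.63712.
Gradient magnitude |∇z| = √(a² + b²) = √(0.75524 + 0.40593) = 1.07758.
True dip = arctan(1.07758) = 47.14°, dipping toward SE (azimuth ≈ 126°).

47.14°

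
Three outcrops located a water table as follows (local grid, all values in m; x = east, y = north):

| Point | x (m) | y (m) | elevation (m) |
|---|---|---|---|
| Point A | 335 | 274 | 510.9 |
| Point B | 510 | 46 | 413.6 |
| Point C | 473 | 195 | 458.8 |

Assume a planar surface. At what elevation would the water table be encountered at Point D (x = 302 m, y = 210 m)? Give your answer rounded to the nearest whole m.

503 m

Two edge vectors: Point A→Point B = (175, -228, -97.3), Point A→Point C = (138, -79, -52.1).
Normal n = (Point A→Point B) × (Point A→Point C) = (4192.1, -4309.9, 17639).
So ∂z/∂x = −n_x/n_z = −0.23766 and ∂z/∂y = −n_y/n_z = 0.24434.
Intercept c from Point A: 510.9 + 79.62 − 66.95 = 523.57.
At (302, 210): z = −71.8 + 51.3 + 523.57 = 503.1 m.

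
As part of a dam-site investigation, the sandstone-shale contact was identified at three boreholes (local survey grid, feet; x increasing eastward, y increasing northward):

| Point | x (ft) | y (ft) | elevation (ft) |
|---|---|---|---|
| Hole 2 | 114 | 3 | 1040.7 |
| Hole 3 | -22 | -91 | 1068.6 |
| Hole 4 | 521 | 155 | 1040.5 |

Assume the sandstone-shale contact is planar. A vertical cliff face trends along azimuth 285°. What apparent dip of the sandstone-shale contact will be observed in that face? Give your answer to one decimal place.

21.7°

Let the plane be z = a·x + b·y + c.
Hole 3−Hole 2: −136a − 94b = 27.9;  Hole 4−Hole 2: 407a + 152b = −0.2.
Solving gives a = 0.24008, b = −0.64415.
Unit vector along 285° is (sin 285°, cos 285°) = (-0.9659, 0.2588).
Slope in that direction = a·(-0.9659) + b·(0.2588) = −0.39862.
Apparent dip = arctan|0.39862| = 21.7° (true dip is 34.5°, so apparent ≤ true as expected).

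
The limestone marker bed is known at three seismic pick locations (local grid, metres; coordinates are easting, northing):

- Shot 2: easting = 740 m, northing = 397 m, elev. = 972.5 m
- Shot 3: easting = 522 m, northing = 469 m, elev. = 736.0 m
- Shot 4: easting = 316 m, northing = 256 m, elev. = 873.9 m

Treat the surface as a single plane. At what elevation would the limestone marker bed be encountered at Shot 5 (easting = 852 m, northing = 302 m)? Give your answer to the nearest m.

Let the plane be z = a·easting + b·northing + c.
Shot 3−Shot 2: −218a + 72b = −236.5;  Shot 4−Shot 2: −424a − 141b = −98.6.
Solving gives a = 0.66017, b = −1.28589.
Then c = 972.5 − a·740 − b·397 = 994.47.
At (852, 302): z = 562.5 − 388.3 + 994.47 = 1168.6 m.

1169 m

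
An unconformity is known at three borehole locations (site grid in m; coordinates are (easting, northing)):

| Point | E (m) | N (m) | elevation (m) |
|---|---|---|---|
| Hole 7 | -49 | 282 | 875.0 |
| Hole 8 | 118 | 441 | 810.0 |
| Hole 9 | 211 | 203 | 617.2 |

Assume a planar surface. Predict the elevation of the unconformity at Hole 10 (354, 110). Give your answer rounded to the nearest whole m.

452 m

Two edge vectors: Hole 7→Hole 8 = (167, 159, -65), Hole 7→Hole 9 = (260, -79, -257.8).
Normal n = (Hole 7→Hole 8) × (Hole 7→Hole 9) = (-46125.2, 26152.6, -54533).
So ∂z/∂E = −n_x/n_z = −0.84582 and ∂z/∂N = −n_y/n_z = 0.47957.
Intercept c from Hole 7: 875 − 41.45 − 135.24 = 698.31.
At (354, 110): z = −299.4 + 52.8 + 698.31 = 451.6 m.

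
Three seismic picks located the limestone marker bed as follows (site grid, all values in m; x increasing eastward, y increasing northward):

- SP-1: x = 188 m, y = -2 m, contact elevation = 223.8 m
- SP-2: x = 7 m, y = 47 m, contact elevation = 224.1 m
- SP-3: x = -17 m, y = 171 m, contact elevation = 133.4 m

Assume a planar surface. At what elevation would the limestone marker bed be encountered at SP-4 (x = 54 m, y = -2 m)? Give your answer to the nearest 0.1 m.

Two edge vectors: SP-1→SP-2 = (-181, 49, 0.3), SP-1→SP-3 = (-205, 173, -90.4).
Normal n = (SP-1→SP-2) × (SP-1→SP-3) = (-4481.5, -16423.9, -21268).
So ∂z/∂x = −n_x/n_z = −0.21072 and ∂z/∂y = −n_y/n_z = −0.77224.
Intercept c from SP-1: 223.8 + 39.61 − 1.54 = 261.87.
At (54, -2): z = −11.4 + 1.5 + 261.87 = 252.0 m.

252.0 m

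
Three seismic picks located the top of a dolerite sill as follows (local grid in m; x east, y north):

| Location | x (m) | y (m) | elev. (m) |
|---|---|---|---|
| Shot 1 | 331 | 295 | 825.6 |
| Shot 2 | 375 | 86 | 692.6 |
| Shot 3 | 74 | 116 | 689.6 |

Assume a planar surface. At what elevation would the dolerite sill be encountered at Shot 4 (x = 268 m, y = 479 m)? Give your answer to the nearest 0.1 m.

940.9 m

Let the plane be z = a·x + b·y + c.
Shot 2−Shot 1: 44a − 209b = −133;  Shot 3−Shot 1: −257a − 179b = −136.
Solving gives a = 0.07496, b = 0.65215.
Then c = 825.6 − a·331 − b·295 = 608.40.
At (268, 479): z = 20.1 + 312.4 + 608.40 = 940.9 m.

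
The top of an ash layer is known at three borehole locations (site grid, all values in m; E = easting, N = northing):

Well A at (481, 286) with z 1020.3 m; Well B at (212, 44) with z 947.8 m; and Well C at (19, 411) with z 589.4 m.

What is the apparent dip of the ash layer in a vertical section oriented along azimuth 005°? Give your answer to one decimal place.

26.4°

Let the plane be z = a·E + b·N + c.
Well B−Well A: −269a − 242b = −72.5;  Well C−Well A: −462a + 125b = −430.9.
Solving gives a = 0.77935, b = −0.56672.
Unit vector along 005° is (sin 5°, cos 5°) = (0.0872, 0.9962).
Slope in that direction = a·(0.0872) + b·(0.9962) = −0.49664.
Apparent dip = arctan|0.49664| = 26.4° (true dip is 43.9°, so apparent ≤ true as expected).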